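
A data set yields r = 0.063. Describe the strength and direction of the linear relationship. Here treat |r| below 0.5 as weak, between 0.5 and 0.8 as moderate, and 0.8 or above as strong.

weak positive

r = 0.063 > 0 so the relationship is positive.
|r| = 0.063, which falls in the weak range.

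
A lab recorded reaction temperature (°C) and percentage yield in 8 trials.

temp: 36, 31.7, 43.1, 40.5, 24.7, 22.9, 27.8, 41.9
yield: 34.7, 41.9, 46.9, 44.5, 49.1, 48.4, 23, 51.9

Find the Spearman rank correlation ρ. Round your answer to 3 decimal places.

0.071

Rank temp: 5, 4, 8, 6, 2, 1, 3, 7
Rank yield: 2, 3, 5, 4, 7, 6, 1, 8
d = rank(temp) − rank(yield): 3, 1, 3, 2, -5, -5, 2, -1; Σd² = 78
ρ = 1 − 6Σd² / [n(n²−1)] = 1 − 6×78 / (8×63) = 1 − 468/504 ≈ 0.071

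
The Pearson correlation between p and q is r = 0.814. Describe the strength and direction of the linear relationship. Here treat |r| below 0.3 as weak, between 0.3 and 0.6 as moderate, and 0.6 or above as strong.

r = 0.814 > 0 so the relationship is positive.
|r| = 0.814, which falls in the strong range.

strong positive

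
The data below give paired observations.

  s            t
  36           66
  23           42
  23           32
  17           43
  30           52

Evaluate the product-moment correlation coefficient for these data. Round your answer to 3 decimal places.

n = 5, Σs = 129, Σt = 235, Σs² = 3543, Σt² = 11697, Σst = 6369
nΣst − ΣsΣt = 31845 − 30315 = 1530
nΣs² − (Σs)² = 17715 − 16641 = 1074; nΣt² − (Σt)² = 58485 − 55225 = 3260
r = 1530 / √(1074 × 3260) = 1530 / 1871.1601 ≈ 0.818

0.818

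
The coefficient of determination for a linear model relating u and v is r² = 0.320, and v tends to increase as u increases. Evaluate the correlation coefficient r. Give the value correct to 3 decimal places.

0.566

|r| = √0.320 = 0.566
The association is positive, so r = 0.566.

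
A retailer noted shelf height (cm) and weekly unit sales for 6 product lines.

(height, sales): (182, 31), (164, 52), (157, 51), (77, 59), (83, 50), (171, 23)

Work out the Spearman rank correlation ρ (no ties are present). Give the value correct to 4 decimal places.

Rank height: 6, 4, 3, 1, 2, 5
Rank sales: 2, 5, 4, 6, 3, 1
d = rank(height) − rank(sales): 4, -1, -1, -5, -1, 4; Σd² = 60
ρ = 1 − 6Σd² / [n(n²−1)] = 1 − 6×60 / (6×35) = 1 − 360/210 ≈ -0.7143

-0.7143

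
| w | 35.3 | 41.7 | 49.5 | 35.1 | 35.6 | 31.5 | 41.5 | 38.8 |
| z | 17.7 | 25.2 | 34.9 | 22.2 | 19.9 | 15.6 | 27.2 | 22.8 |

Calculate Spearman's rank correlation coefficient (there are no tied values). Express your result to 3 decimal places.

Rank w: 3, 7, 8, 2, 4, 1, 6, 5
Rank z: 2, 6, 8, 4, 3, 1, 7, 5
d = rank(w) − rank(z): 1, 1, 0, -2, 1, 0, -1, 0; Σd² = 8
ρ = 1 − 6Σd² / [n(n²−1)] = 1 − 6×8 / (8×63) = 1 − 48/504 ≈ 0.905

0.905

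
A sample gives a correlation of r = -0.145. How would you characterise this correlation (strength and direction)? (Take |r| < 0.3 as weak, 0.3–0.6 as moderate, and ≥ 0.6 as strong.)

weak negative

r = -0.145 < 0 so the relationship is negative.
|r| = 0.145, which falls in the weak range.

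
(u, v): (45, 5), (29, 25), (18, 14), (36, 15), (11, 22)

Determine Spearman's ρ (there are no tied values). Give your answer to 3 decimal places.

Rank u: 5, 3, 2, 4, 1
Rank v: 1, 5, 2, 3, 4
d = rank(u) − rank(v): 4, -2, 0, 1, -3; Σd² = 30
ρ = 1 − 6Σd² / [n(n²−1)] = 1 − 6×30 / (5×24) = 1 − 180/120 ≈ -0.500

-0.500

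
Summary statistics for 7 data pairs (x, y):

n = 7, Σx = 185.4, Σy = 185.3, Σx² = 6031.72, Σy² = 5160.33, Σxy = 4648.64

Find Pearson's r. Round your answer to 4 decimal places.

r = (nΣxy − ΣxΣy) / √[(nΣx² − (Σx)²)(nΣy² − (Σy)²)]
Numerator: 7×4648.64 − 185.4×185.3 = -1814.14
Denominator: √[(42222.04 − 34373.16)(36122.31 − 34336.09)] = √[7848.88 × 1786.22] = 3744.3059
r = -1814.14 / 3744.3059 ≈ -0.4845

-0.4845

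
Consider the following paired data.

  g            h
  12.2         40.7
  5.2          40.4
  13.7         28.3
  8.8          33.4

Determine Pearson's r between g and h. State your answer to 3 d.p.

-0.533

n = 4, Σg = 39.9, Σh = 142.8, Σg² = 441.01, Σh² = 5205.1, Σgh = 1388.25
nΣgh − ΣgΣh = 5553 − 5697.72 = -144.72
nΣg² − (Σg)² = 1764.04 − 1592.01 = 172.03; nΣh² − (Σh)² = 20820.4 − 20391.84 = 428.56
r = -144.72 / √(172.03 × 428.56) = -144.72 / 271.5238 ≈ -0.533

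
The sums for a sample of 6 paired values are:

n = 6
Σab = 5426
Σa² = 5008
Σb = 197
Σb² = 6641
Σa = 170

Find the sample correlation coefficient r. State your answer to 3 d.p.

-0.856

r = (nΣab − ΣaΣb) / √[(nΣa² − (Σa)²)(nΣb² − (Σb)²)]
Numerator: 6×5426 − 170×197 = -934
Denominator: √[(30048 − 28900)(39846 − 38809)] = √[1148 × 1037] = 1091.0894
r = -934 / 1091.0894 ≈ -0.856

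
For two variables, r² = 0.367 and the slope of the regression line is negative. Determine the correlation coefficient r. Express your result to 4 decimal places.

-0.6058

|r| = √0.367 = 0.6058
The association is negative, so r = −0.6058.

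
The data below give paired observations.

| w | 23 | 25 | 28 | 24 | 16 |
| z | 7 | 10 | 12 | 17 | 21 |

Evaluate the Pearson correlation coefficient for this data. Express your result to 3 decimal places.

n = 5, Σw = 116, Σz = 67, Σw² = 2770, Σz² = 1023, Σwz = 1491
nΣwz − ΣwΣz = 7455 − 7772 = -317
nΣw² − (Σw)² = 13850 − 13456 = 394; nΣz² − (Σz)² = 5115 − 4489 = 626
r = -317 / √(394 × 626) = -317 / 496.6327 ≈ -0.638

-0.638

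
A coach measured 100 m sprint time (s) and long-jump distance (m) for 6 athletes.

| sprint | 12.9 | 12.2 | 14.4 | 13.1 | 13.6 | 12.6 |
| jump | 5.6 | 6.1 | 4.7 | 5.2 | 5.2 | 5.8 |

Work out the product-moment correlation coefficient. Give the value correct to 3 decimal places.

n = 6, Σx = 78.8, Σy = 32.6, Σx² = 1037.94, Σy² = 178.38, Σxy = 426.26
nΣxy − ΣxΣy = 2557.56 − 2568.88 = -11.32
nΣx² − (Σx)² = 6227.64 − 6209.44 = 18.2; nΣy² − (Σy)² = 1070.28 − 1062.76 = 7.52
r = -11.32 / √(18.2 × 7.52) = -11.32 / 11.6989 ≈ -0.968

-0.968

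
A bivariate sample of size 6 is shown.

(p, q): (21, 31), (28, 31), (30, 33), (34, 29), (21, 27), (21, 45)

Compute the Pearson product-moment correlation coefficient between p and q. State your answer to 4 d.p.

-0.3135

n = 6, Σp = 155, Σq = 196, Σp² = 4163, Σq² = 6606, Σpq = 5007
nΣpq − ΣpΣq = 30042 − 30380 = -338
nΣp² − (Σp)² = 24978 − 24025 = 953; nΣq² − (Σq)² = 39636 − 38416 = 1220
r = -338 / √(953 × 1220) = -338 / 1078.2671 ≈ -0.3135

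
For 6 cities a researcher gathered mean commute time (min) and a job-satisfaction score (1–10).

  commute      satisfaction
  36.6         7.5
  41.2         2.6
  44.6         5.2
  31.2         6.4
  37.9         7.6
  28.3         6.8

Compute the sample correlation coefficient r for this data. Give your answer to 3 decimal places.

n = 6, Σx = 219.8, Σy = 36.1, Σx² = 8236.9, Σy² = 235.01, Σxy = 1293.7
nΣxy − ΣxΣy = 7762.2 − 7934.78 = -172.58
nΣx² − (Σx)² = 49421.4 − 48312.04 = 1109.36; nΣy² − (Σy)² = 1410.06 − 1303.21 = 106.85
r = -172.58 / √(1109.36 × 106.85) = -172.58 / 344.2893 ≈ -0.501

-0.501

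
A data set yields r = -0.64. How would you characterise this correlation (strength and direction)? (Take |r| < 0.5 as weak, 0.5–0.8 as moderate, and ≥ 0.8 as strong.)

moderate negative

r = -0.64 < 0 so the relationship is negative.
|r| = 0.64, which falls in the moderate range.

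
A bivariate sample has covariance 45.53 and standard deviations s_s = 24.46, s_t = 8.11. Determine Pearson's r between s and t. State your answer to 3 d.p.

r = Cov(s,t) / (s_s · s_t) = 45.53 / (24.46 × 8.11)
  = 45.53 / 198.3706 ≈ 0.230

0.230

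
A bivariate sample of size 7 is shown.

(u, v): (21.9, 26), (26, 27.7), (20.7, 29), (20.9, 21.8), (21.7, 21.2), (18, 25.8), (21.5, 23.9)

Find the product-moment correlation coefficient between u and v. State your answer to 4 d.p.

n = 7, Σu = 150.7, Σv = 175.4, Σu² = 3278.05, Σv² = 4445.82, Σuv = 3783.81
nΣuv − ΣuΣv = 26486.67 − 26432.78 = 53.89
nΣu² − (Σu)² = 22946.35 − 22710.49 = 235.86; nΣv² − (Σv)² = 31120.74 − 30765.16 = 355.58
r = 53.89 / √(235.86 × 355.58) = 53.89 / 289.5982 ≈ 0.1861

0.1861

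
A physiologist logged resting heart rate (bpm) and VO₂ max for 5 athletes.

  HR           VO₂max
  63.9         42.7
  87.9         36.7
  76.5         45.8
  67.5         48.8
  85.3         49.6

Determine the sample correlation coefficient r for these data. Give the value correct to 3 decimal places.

n = 5, Σx = 381.1, Σy = 223.6, Σx² = 29494.21, Σy² = 10109.42, Σxy = 16983.04
nΣxy − ΣxΣy = 84915.2 − 85213.96 = -298.76
nΣx² − (Σx)² = 147471.05 − 145237.21 = 2233.84; nΣy² − (Σy)² = 50547.1 − 49996.96 = 550.14
r = -298.76 / √(2233.84 × 550.14) = -298.76 / 1108.5688 ≈ -0.270

-0.270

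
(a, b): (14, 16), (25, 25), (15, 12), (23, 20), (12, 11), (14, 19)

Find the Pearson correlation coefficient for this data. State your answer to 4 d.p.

n = 6, Σa = 103, Σb = 103, Σa² = 1915, Σb² = 1907, Σab = 1887
nΣab − ΣaΣb = 11322 − 10609 = 713
nΣa² − (Σa)² = 11490 − 10609 = 881; nΣb² − (Σb)² = 11442 − 10609 = 833
r = 713 / √(881 × 833) = 713 / 856.6639 ≈ 0.8323

0.8323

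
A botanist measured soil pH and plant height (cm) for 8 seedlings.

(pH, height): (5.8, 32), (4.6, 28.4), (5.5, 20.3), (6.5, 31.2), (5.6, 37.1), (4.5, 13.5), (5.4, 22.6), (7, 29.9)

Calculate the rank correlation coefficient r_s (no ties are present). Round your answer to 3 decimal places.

Rank pH: 6, 2, 4, 7, 5, 1, 3, 8
Rank height: 7, 4, 2, 6, 8, 1, 3, 5
d = rank(pH) − rank(height): -1, -2, 2, 1, -3, 0, 0, 3; Σd² = 28
ρ = 1 − 6Σd² / [n(n²−1)] = 1 − 6×28 / (8×63) = 1 − 168/504 ≈ 0.667

0.667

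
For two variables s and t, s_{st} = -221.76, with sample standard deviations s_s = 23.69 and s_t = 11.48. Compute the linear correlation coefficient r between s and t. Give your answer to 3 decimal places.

r = Cov(s,t) / (s_s · s_t) = -221.76 / (23.69 × 11.48)
  = -221.76 / 271.9612 ≈ -0.815

-0.815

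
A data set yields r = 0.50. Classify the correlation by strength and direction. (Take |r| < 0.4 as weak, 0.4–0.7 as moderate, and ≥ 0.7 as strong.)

r = 0.50 > 0 so the relationship is positive.
|r| = 0.50, which falls in the moderate range.

moderate positive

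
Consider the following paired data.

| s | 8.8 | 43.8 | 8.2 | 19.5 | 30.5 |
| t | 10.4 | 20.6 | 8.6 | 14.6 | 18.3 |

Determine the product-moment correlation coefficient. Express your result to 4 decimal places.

0.9760

n = 5, Σs = 110.8, Σt = 72.5, Σs² = 3373.62, Σt² = 1154.53, Σst = 1907.17
nΣst − ΣsΣt = 9535.85 − 8033 = 1502.85
nΣs² − (Σs)² = 16868.1 − 12276.64 = 4591.46; nΣt² − (Σt)² = 5772.65 − 5256.25 = 516.4
r = 1502.85 / √(4591.46 × 516.4) = 1502.85 / 1539.8149 ≈ 0.9760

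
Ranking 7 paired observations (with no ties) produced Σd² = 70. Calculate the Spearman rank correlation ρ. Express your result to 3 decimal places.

-0.250

ρ = 1 − 6Σd² / [n(n²−1)] = 1 − 6×70 / (7×48)
  = 1 − 420/336 = 1 − 1.2500 ≈ -0.250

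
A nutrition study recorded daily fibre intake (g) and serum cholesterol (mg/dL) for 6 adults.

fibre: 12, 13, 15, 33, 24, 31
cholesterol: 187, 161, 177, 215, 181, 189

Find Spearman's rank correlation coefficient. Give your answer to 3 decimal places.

Rank fibre: 1, 2, 3, 6, 4, 5
Rank cholesterol: 4, 1, 2, 6, 3, 5
d = rank(fibre) − rank(cholesterol): -3, 1, 1, 0, 1, 0; Σd² = 12
ρ = 1 − 6Σd² / [n(n²−1)] = 1 − 6×12 / (6×35) = 1 − 72/210 ≈ 0.657

0.657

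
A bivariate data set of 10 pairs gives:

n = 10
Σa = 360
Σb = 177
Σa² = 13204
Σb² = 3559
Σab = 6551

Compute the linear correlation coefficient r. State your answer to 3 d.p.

r = (nΣab − ΣaΣb) / √[(nΣa² − (Σa)²)(nΣb² − (Σb)²)]
Numerator: 10×6551 − 360×177 = 1790
Denominator: √[(132040 − 129600)(35590 − 31329)] = √[2440 × 4261] = 3224.4131
r = 1790 / 3224.4131 ≈ 0.555

0.555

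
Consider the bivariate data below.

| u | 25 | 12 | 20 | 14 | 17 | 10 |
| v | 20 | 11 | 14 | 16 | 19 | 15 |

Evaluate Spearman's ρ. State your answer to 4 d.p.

Rank u: 6, 2, 5, 3, 4, 1
Rank v: 6, 1, 2, 4, 5, 3
d = rank(u) − rank(v): 0, 1, 3, -1, -1, -2; Σd² = 16
ρ = 1 − 6Σd² / [n(n²−1)] = 1 − 6×16 / (6×35) = 1 − 96/210 ≈ 0.5429

0.5429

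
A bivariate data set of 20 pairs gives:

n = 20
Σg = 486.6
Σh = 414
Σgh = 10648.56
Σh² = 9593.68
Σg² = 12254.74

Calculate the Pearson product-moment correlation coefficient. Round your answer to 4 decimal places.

0.8827

r = (nΣgh − ΣgΣh) / √[(nΣg² − (Σg)²)(nΣh² − (Σh)²)]
Numerator: 20×10648.56 − 486.6×414 = 11518.8
Denominator: √[(245094.8 − 236779.56)(191873.6 − 171396)] = √[8315.24 × 20477.6] = 13048.9907
r = 11518.8 / 13048.9907 ≈ 0.8827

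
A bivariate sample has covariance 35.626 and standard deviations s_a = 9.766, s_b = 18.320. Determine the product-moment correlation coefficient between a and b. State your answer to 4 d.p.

0.1991

r = Cov(a,b) / (s_a · s_b) = 35.626 / (9.766 × 18.320)
  = 35.626 / 178.9131 ≈ 0.1991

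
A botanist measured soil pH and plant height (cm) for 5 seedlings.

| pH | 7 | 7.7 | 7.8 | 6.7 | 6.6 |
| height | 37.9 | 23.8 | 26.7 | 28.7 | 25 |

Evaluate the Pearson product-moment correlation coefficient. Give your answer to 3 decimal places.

-0.265

n = 5, Σx = 35.8, Σy = 142.1, Σx² = 257.58, Σy² = 4164.43, Σxy = 1014.11
nΣxy − ΣxΣy = 5070.55 − 5087.18 = -16.63
nΣx² − (Σx)² = 1287.9 − 1281.64 = 6.26; nΣy² − (Σy)² = 20822.15 − 20192.41 = 629.74
r = -16.63 / √(6.26 × 629.74) = -16.63 / 62.7867 ≈ -0.265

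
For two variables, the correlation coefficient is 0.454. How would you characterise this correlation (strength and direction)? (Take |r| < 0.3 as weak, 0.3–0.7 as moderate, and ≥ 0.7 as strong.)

moderate positive

r = 0.454 > 0 so the relationship is positive.
|r| = 0.454, which falls in the moderate range.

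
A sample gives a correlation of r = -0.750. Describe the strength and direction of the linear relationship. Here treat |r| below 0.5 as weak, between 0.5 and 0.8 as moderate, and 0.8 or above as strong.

moderate negative

r = -0.750 < 0 so the relationship is negative.
|r| = 0.750, which falls in the moderate range.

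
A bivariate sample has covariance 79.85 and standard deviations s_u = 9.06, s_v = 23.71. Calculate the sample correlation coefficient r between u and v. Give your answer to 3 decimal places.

0.372

r = Cov(u,v) / (s_u · s_v) = 79.85 / (9.06 × 23.71)
  = 79.85 / 214.8126 ≈ 0.372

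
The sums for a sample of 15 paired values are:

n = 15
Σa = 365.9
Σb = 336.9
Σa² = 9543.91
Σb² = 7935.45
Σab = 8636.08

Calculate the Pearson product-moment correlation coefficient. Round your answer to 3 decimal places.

r = (nΣab − ΣaΣb) / √[(nΣa² − (Σa)²)(nΣb² − (Σb)²)]
Numerator: 15×8636.08 − 365.9×336.9 = 6269.49
Denominator: √[(143158.65 − 133882.81)(119031.75 − 113501.61)] = √[9275.84 × 5530.14] = 7162.1710
r = 6269.49 / 7162.1710 ≈ 0.875

0.875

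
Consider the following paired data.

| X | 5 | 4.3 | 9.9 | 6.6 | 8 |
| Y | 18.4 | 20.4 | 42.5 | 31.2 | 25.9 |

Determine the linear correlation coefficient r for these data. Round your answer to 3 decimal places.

0.889

n = 5, ΣX = 33.8, ΣY = 138.4, ΣX² = 249.06, ΣY² = 4205.22, ΣXY = 1013.59
nΣXY − ΣXΣY = 5067.95 − 4677.92 = 390.03
nΣX² − (ΣX)² = 1245.3 − 1142.44 = 102.86; nΣY² − (ΣY)² = 21026.1 − 19154.56 = 1871.54
r = 390.03 / √(102.86 × 1871.54) = 390.03 / 438.7557 ≈ 0.889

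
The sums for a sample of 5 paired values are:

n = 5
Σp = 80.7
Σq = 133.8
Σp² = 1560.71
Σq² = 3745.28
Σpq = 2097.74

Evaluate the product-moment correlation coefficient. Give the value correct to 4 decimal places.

-0.2996

r = (nΣpq − ΣpΣq) / √[(nΣp² − (Σp)²)(nΣq² − (Σq)²)]
Numerator: 5×2097.74 − 80.7×133.8 = -308.96
Denominator: √[(7803.55 − 6512.49)(18726.4 − 17902.44)] = √[1291.06 × 823.96] = 1031.3980
r = -308.96 / 1031.3980 ≈ -0.2996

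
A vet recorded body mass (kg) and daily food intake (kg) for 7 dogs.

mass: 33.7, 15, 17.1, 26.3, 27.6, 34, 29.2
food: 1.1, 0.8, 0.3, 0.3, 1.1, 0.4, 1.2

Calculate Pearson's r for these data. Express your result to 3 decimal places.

n = 7, Σx = 182.9, Σy = 5.2, Σx² = 5115.19, Σy² = 4.84, Σxy = 141.09
nΣxy − ΣxΣy = 987.63 − 951.08 = 36.55
nΣx² − (Σx)² = 35806.33 − 33452.41 = 2353.92; nΣy² − (Σy)² = 33.88 − 27.04 = 6.84
r = 36.55 / √(2353.92 × 6.84) = 36.55 / 126.8890 ≈ 0.288

0.288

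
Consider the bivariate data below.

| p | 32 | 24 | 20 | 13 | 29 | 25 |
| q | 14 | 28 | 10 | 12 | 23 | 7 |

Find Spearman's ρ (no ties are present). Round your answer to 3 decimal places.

Rank p: 6, 3, 2, 1, 5, 4
Rank q: 4, 6, 2, 3, 5, 1
d = rank(p) − rank(q): 2, -3, 0, -2, 0, 3; Σd² = 26
ρ = 1 − 6Σd² / [n(n²−1)] = 1 − 6×26 / (6×35) = 1 − 156/210 ≈ 0.257

0.257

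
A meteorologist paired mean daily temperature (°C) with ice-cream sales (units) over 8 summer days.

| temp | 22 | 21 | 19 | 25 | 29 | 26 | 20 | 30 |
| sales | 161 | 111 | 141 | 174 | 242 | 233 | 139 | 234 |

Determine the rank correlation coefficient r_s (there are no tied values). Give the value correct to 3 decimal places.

0.881

Rank temp: 4, 3, 1, 5, 7, 6, 2, 8
Rank sales: 4, 1, 3, 5, 8, 6, 2, 7
d = rank(temp) − rank(sales): 0, 2, -2, 0, -1, 0, 0, 1; Σd² = 10
ρ = 1 − 6Σd² / [n(n²−1)] = 1 − 6×10 / (8×63) = 1 − 60/504 ≈ 0.881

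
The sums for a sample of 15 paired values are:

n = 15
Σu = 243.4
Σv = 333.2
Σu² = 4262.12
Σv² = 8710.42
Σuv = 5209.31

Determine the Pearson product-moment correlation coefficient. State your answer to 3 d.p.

-0.309

r = (nΣuv − ΣuΣv) / √[(nΣu² − (Σu)²)(nΣv² − (Σv)²)]
Numerator: 15×5209.31 − 243.4×333.2 = -2961.23
Denominator: √[(63931.8 − 59243.56)(130656.3 − 111022.24)] = √[4688.24 × 19634.06] = 9594.2267
r = -2961.23 / 9594.2267 ≈ -0.309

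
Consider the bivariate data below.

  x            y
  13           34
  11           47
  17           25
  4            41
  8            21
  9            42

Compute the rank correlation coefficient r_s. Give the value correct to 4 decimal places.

Rank x: 5, 4, 6, 1, 2, 3
Rank y: 3, 6, 2, 4, 1, 5
d = rank(x) − rank(y): 2, -2, 4, -3, 1, -2; Σd² = 38
ρ = 1 − 6Σd² / [n(n²−1)] = 1 − 6×38 / (6×35) = 1 − 228/210 ≈ -0.0857

-0.0857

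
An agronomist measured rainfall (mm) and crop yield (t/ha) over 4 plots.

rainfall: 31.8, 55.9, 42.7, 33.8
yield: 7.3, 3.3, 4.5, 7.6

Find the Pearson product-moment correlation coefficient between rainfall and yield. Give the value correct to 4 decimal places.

-0.9524

n = 4, Σx = 164.2, Σy = 22.7, Σx² = 7101.78, Σy² = 142.19, Σxy = 865.64
nΣxy − ΣxΣy = 3462.56 − 3727.34 = -264.78
nΣx² − (Σx)² = 28407.12 − 26961.64 = 1445.48; nΣy² − (Σy)² = 568.76 − 515.29 = 53.47
r = -264.78 / √(1445.48 × 53.47) = -264.78 / 278.0105 ≈ -0.9524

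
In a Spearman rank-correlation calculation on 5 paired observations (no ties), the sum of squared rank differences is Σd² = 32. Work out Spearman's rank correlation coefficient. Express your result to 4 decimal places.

ρ = 1 − 6Σd² / [n(n²−1)] = 1 − 6×32 / (5×24)
  = 1 − 192/120 = 1 − 1.60000 ≈ -0.6000

-0.6000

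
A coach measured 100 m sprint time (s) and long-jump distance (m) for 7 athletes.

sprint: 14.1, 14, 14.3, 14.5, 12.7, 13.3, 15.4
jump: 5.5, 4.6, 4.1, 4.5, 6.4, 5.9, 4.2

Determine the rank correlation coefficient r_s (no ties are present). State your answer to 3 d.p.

Rank sprint: 4, 3, 5, 6, 1, 2, 7
Rank jump: 5, 4, 1, 3, 7, 6, 2
d = rank(sprint) − rank(jump): -1, -1, 4, 3, -6, -4, 5; Σd² = 104
ρ = 1 − 6Σd² / [n(n²−1)] = 1 − 6×104 / (7×48) = 1 − 624/336 ≈ -0.857

-0.857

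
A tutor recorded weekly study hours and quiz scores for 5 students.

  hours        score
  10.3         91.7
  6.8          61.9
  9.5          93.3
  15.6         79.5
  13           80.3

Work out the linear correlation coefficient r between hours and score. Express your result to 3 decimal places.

n = 5, Σx = 55.2, Σy = 406.7, Σx² = 654.94, Σy² = 33713.73, Σxy = 4535.88
nΣxy − ΣxΣy = 22679.4 − 22449.84 = 229.56
nΣx² − (Σx)² = 3274.7 − 3047.04 = 227.66; nΣy² − (Σy)² = 168568.65 − 165404.89 = 3163.76
r = 229.56 / √(227.66 × 3163.76) = 229.56 / 848.6823 ≈ 0.270

0.270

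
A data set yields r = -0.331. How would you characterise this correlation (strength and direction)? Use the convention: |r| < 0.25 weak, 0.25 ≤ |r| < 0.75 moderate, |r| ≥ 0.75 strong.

moderate negative

r = -0.331 < 0 so the relationship is negative.
|r| = 0.331, which falls in the moderate range.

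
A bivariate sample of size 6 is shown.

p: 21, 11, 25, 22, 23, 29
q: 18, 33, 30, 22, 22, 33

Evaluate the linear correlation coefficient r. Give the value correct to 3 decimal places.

n = 6, Σp = 131, Σq = 158, Σp² = 3041, Σq² = 4370, Σpq = 3438
nΣpq − ΣpΣq = 20628 − 20698 = -70
nΣp² − (Σp)² = 18246 − 17161 = 1085; nΣq² − (Σq)² = 26220 − 24964 = 1256
r = -70 / √(1085 × 1256) = -70 / 1167.3731 ≈ -0.060

-0.060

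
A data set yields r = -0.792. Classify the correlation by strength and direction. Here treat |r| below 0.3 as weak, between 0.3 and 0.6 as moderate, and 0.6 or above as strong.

strong negative

r = -0.792 < 0 so the relationship is negative.
|r| = 0.792, which falls in the strong range.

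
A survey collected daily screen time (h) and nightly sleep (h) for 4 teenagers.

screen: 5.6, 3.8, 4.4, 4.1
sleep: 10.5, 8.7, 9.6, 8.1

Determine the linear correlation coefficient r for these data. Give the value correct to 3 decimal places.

0.878

n = 4, Σx = 17.9, Σy = 36.9, Σx² = 81.97, Σy² = 343.71, Σxy = 167.31
nΣxy − ΣxΣy = 669.24 − 660.51 = 8.73
nΣx² − (Σx)² = 327.88 − 320.41 = 7.47; nΣy² − (Σy)² = 1374.84 − 1361.61 = 13.23
r = 8.73 / √(7.47 × 13.23) = 8.73 / 9.9412 ≈ 0.878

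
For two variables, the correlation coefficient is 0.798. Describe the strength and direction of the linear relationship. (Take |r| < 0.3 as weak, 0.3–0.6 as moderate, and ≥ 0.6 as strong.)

r = 0.798 > 0 so the relationship is positive.
|r| = 0.798, which falls in the strong range.

strong positive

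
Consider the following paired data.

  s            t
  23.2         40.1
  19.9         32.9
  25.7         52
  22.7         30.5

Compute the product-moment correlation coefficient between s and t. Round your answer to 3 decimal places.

n = 4, Σs = 91.5, Σt = 155.5, Σs² = 2110.03, Σt² = 6324.67, Σst = 3613.78
nΣst − ΣsΣt = 14455.12 − 14228.25 = 226.87
nΣs² − (Σs)² = 8440.12 − 8372.25 = 67.87; nΣt² − (Σt)² = 25298.68 − 24180.25 = 1118.43
r = 226.87 / √(67.87 × 1118.43) = 226.87 / 275.5138 ≈ 0.823

0.823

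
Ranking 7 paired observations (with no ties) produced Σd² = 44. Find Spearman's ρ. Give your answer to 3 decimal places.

0.214

ρ = 1 − 6Σd² / [n(n²−1)] = 1 − 6×44 / (7×48)
  = 1 − 264/336 = 1 − 0.7857 ≈ 0.214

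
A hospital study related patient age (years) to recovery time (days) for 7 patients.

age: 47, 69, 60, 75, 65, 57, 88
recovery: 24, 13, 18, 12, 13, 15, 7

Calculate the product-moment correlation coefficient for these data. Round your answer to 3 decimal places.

-0.938

n = 7, Σx = 461, Σy = 102, Σx² = 31413, Σy² = 1656, Σxy = 6321
nΣxy − ΣxΣy = 44247 − 47022 = -2775
nΣx² − (Σx)² = 219891 − 212521 = 7370; nΣy² − (Σy)² = 11592 − 10404 = 1188
r = -2775 / √(7370 × 1188) = -2775 / 2958.9796 ≈ -0.938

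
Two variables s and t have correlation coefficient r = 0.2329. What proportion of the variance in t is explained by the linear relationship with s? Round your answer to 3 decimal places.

r² = (0.2329)² = 0.054

0.054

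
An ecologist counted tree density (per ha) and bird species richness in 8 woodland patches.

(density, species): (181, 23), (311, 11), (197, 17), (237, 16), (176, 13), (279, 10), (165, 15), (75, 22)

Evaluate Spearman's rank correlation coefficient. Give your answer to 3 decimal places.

Rank density: 4, 8, 5, 6, 3, 7, 2, 1
Rank species: 8, 2, 6, 5, 3, 1, 4, 7
d = rank(density) − rank(species): -4, 6, -1, 1, 0, 6, -2, -6; Σd² = 130
ρ = 1 − 6Σd² / [n(n²−1)] = 1 − 6×130 / (8×63) = 1 − 780/504 ≈ -0.548

-0.548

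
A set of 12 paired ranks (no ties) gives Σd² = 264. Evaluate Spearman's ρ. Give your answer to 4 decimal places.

0.0769

ρ = 1 − 6Σd² / [n(n²−1)] = 1 − 6×264 / (12×143)
  = 1 − 1584/1716 = 1 − 0.92308 ≈ 0.0769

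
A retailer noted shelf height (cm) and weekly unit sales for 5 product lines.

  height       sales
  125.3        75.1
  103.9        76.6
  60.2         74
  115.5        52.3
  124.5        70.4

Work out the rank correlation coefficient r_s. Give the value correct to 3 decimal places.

Rank height: 5, 2, 1, 3, 4
Rank sales: 4, 5, 3, 1, 2
d = rank(height) − rank(sales): 1, -3, -2, 2, 2; Σd² = 22
ρ = 1 − 6Σd² / [n(n²−1)] = 1 − 6×22 / (5×24) = 1 − 132/120 ≈ -0.100

-0.100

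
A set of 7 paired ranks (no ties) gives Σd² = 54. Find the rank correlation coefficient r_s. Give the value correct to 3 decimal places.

ρ = 1 − 6Σd² / [n(n²−1)] = 1 − 6×54 / (7×48)
  = 1 − 324/336 = 1 − 0.9643 ≈ 0.036

0.036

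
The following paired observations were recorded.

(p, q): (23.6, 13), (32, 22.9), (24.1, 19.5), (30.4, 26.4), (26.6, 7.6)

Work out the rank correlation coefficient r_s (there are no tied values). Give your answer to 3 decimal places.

Rank p: 1, 5, 2, 4, 3
Rank q: 2, 4, 3, 5, 1
d = rank(p) − rank(q): -1, 1, -1, -1, 2; Σd² = 8
ρ = 1 − 6Σd² / [n(n²−1)] = 1 − 6×8 / (5×24) = 1 − 48/120 ≈ 0.600

0.600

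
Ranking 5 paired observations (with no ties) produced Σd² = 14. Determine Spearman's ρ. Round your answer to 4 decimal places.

0.3000

ρ = 1 − 6Σd² / [n(n²−1)] = 1 − 6×14 / (5×24)
  = 1 − 84/120 = 1 − 0.70000 ≈ 0.3000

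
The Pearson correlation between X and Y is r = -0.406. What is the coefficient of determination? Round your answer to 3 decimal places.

0.165

r² = (-0.406)² = 0.165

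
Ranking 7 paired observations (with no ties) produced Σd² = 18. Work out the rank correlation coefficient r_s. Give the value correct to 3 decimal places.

ρ = 1 − 6Σd² / [n(n²−1)] = 1 − 6×18 / (7×48)
  = 1 − 108/336 = 1 − 0.3214 ≈ 0.679

0.679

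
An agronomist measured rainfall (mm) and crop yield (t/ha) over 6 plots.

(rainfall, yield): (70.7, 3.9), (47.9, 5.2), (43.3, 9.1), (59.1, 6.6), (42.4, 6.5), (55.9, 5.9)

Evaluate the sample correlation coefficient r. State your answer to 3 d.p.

n = 6, Σx = 319.3, Σy = 37.2, Σx² = 17583.17, Σy² = 245.68, Σxy = 1914.31
nΣxy − ΣxΣy = 11485.86 − 11877.96 = -392.1
nΣx² − (Σx)² = 105499.02 − 101952.49 = 3546.53; nΣy² − (Σy)² = 1474.08 − 1383.84 = 90.24
r = -392.1 / √(3546.53 × 90.24) = -392.1 / 565.7198 ≈ -0.693

-0.693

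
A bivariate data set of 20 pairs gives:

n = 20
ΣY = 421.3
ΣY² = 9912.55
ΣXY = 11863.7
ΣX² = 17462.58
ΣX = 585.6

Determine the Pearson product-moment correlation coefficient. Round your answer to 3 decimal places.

-0.824

r = (nΣXY − ΣXΣY) / √[(nΣX² − (ΣX)²)(nΣY² − (ΣY)²)]
Numerator: 20×11863.7 − 585.6×421.3 = -9439.28
Denominator: √[(349251.6 − 342927.36)(198251 − 177493.69)] = √[6324.24 × 20757.31] = 11457.4958
r = -9439.28 / 11457.4958 ≈ -0.824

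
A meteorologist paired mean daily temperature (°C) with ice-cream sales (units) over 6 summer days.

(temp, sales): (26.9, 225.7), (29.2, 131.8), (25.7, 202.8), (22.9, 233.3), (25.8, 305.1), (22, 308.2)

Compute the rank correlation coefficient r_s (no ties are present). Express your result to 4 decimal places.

Rank temp: 5, 6, 3, 2, 4, 1
Rank sales: 3, 1, 2, 4, 5, 6
d = rank(temp) − rank(sales): 2, 5, 1, -2, -1, -5; Σd² = 60
ρ = 1 − 6Σd² / [n(n²−1)] = 1 − 6×60 / (6×35) = 1 − 360/210 ≈ -0.7143

-0.7143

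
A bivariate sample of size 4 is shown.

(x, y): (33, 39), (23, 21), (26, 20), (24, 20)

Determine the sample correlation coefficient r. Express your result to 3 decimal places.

0.949

n = 4, Σx = 106, Σy = 100, Σx² = 2870, Σy² = 2762, Σxy = 2770
nΣxy − ΣxΣy = 11080 − 10600 = 480
nΣx² − (Σx)² = 11480 − 11236 = 244; nΣy² − (Σy)² = 11048 − 10000 = 1048
r = 480 / √(244 × 1048) = 480 / 505.6797 ≈ 0.949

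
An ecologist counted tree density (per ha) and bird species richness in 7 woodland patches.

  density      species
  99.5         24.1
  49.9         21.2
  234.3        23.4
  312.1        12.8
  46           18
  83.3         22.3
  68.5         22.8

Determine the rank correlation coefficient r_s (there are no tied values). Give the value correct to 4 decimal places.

0.1786

Rank density: 5, 2, 6, 7, 1, 4, 3
Rank species: 7, 3, 6, 1, 2, 4, 5
d = rank(density) − rank(species): -2, -1, 0, 6, -1, 0, -2; Σd² = 46
ρ = 1 − 6Σd² / [n(n²−1)] = 1 − 6×46 / (7×48) = 1 − 276/336 ≈ 0.1786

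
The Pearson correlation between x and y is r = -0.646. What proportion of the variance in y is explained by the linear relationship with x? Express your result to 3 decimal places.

r² = (-0.646)² = 0.417

0.417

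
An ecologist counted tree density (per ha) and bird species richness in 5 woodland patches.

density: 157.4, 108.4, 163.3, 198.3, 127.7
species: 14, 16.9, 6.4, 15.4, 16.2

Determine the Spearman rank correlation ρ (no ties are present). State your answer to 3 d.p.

Rank density: 3, 1, 4, 5, 2
Rank species: 2, 5, 1, 3, 4
d = rank(density) − rank(species): 1, -4, 3, 2, -2; Σd² = 34
ρ = 1 − 6Σd² / [n(n²−1)] = 1 − 6×34 / (5×24) = 1 − 204/120 ≈ -0.700

-0.700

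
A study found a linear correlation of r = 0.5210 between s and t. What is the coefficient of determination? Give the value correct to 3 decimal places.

r² = (0.5210)² = 0.271

0.271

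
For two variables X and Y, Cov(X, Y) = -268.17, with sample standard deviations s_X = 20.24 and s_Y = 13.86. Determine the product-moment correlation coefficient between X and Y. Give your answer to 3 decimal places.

r = Cov(X,Y) / (s_X · s_Y) = -268.17 / (20.24 × 13.86)
  = -268.17 / 280.5264 ≈ -0.956

-0.956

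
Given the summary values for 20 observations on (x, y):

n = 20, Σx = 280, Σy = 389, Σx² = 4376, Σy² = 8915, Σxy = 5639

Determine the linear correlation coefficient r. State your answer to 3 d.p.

r = (nΣxy − ΣxΣy) / √[(nΣx² − (Σx)²)(nΣy² − (Σy)²)]
Numerator: 20×5639 − 280×389 = 3860
Denominator: √[(87520 − 78400)(178300 − 151321)] = √[9120 × 26979] = 15685.9326
r = 3860 / 15685.9326 ≈ 0.246

0.246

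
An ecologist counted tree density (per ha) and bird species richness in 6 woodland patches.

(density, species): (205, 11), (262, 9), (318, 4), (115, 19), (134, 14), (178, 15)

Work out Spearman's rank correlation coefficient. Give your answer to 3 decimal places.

Rank density: 4, 5, 6, 1, 2, 3
Rank species: 3, 2, 1, 6, 4, 5
d = rank(density) − rank(species): 1, 3, 5, -5, -2, -2; Σd² = 68
ρ = 1 − 6Σd² / [n(n²−1)] = 1 − 6×68 / (6×35) = 1 − 408/210 ≈ -0.943

-0.943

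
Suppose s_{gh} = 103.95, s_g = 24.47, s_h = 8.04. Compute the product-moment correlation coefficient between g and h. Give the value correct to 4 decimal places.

r = Cov(g,h) / (s_g · s_h) = 103.95 / (24.47 × 8.04)
  = 103.95 / 196.7388 ≈ 0.5284

0.5284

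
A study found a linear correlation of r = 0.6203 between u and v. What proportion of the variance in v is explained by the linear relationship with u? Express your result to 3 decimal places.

0.385

r² = (0.6203)² = 0.385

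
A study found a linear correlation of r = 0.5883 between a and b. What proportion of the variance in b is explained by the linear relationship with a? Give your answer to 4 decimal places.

0.3461

r² = (0.5883)² = 0.3461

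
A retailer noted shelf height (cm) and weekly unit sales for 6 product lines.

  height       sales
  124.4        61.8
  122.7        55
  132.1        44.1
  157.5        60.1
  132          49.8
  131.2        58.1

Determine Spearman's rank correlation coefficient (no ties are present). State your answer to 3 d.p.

Rank height: 2, 1, 5, 6, 4, 3
Rank sales: 6, 3, 1, 5, 2, 4
d = rank(height) − rank(sales): -4, -2, 4, 1, 2, -1; Σd² = 42
ρ = 1 − 6Σd² / [n(n²−1)] = 1 − 6×42 / (6×35) = 1 − 252/210 ≈ -0.200

-0.200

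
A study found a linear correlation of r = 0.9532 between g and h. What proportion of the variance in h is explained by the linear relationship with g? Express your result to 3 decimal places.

r² = (0.9532)² = 0.909

0.909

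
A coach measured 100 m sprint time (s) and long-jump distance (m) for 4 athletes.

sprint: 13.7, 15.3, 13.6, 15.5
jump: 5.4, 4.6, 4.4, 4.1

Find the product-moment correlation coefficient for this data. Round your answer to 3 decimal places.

-0.569

n = 4, Σx = 58.1, Σy = 18.5, Σx² = 846.99, Σy² = 86.49, Σxy = 267.75
nΣxy − ΣxΣy = 1071 − 1074.85 = -3.85
nΣx² − (Σx)² = 3387.96 − 3375.61 = 12.35; nΣy² − (Σy)² = 345.96 − 342.25 = 3.71
r = -3.85 / √(12.35 × 3.71) = -3.85 / 6.7689 ≈ -0.569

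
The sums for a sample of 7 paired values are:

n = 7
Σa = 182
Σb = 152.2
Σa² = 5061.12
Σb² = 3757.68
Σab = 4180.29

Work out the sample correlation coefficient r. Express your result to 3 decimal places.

r = (nΣab − ΣaΣb) / √[(nΣa² − (Σa)²)(nΣb² − (Σb)²)]
Numerator: 7×4180.29 − 182×152.2 = 1561.63
Denominator: √[(35427.84 − 33124)(26303.76 − 23164.84)] = √[2303.84 × 3138.92] = 2689.1578
r = 1561.63 / 2689.1578 ≈ 0.581

0.581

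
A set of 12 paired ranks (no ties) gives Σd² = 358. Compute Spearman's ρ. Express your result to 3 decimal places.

-0.252

ρ = 1 − 6Σd² / [n(n²−1)] = 1 − 6×358 / (12×143)
  = 1 − 2148/1716 = 1 − 1.2517 ≈ -0.252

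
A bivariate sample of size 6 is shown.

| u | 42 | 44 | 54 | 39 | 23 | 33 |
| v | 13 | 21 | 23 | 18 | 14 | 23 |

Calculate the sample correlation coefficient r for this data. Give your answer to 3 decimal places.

0.468

n = 6, Σu = 235, Σv = 112, Σu² = 9755, Σv² = 2188, Σuv = 4495
nΣuv − ΣuΣv = 26970 − 26320 = 650
nΣu² − (Σu)² = 58530 − 55225 = 3305; nΣv² − (Σv)² = 13128 − 12544 = 584
r = 650 / √(3305 × 584) = 650 / 1389.2876 ≈ 0.468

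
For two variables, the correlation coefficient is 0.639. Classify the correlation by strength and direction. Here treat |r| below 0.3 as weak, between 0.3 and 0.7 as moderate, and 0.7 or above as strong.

r = 0.639 > 0 so the relationship is positive.
|r| = 0.639, which falls in the moderate range.

moderate positive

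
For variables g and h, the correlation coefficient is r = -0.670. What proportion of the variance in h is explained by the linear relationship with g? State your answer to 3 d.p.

0.449

r² = (-0.670)² = 0.449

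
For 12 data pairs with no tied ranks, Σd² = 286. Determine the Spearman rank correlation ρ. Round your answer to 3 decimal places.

ρ = 1 − 6Σd² / [n(n²−1)] = 1 − 6×286 / (12×143)
  = 1 − 1716/1716 = 1 − 1.0000 ≈ 0.000

0.000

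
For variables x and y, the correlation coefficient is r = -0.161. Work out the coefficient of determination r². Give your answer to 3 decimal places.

r² = (-0.161)² = 0.026

0.026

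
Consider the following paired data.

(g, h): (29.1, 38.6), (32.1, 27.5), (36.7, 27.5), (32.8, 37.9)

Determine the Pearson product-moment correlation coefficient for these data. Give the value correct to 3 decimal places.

n = 4, Σg = 130.7, Σh = 131.5, Σg² = 4299.95, Σh² = 4438.87, Σgh = 4258.38
nΣgh − ΣgΣh = 17033.52 − 17187.05 = -153.53
nΣg² − (Σg)² = 17199.8 − 17082.49 = 117.31; nΣh² − (Σh)² = 17755.48 − 17292.25 = 463.23
r = -153.53 / √(117.31 × 463.23) = -153.53 / 233.1127 ≈ -0.659

-0.659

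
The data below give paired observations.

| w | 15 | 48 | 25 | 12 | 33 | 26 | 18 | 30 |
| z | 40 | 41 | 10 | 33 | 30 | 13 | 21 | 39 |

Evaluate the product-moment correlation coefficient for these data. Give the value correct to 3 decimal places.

n = 8, Σw = 207, Σz = 227, Σw² = 6287, Σz² = 7501, Σwz = 6090
nΣwz − ΣwΣz = 48720 − 46989 = 1731
nΣw² − (Σw)² = 50296 − 42849 = 7447; nΣz² − (Σz)² = 60008 − 51529 = 8479
r = 1731 / √(7447 × 8479) = 1731 / 7946.2641 ≈ 0.218

0.218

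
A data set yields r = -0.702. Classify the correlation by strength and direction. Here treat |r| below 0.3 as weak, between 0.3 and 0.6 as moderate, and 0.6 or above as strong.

strong negative

r = -0.702 < 0 so the relationship is negative.
|r| = 0.702, which falls in the strong range.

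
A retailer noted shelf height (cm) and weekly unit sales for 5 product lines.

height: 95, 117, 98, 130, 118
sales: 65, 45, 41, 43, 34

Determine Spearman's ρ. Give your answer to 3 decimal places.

Rank height: 1, 3, 2, 5, 4
Rank sales: 5, 4, 2, 3, 1
d = rank(height) − rank(sales): -4, -1, 0, 2, 3; Σd² = 30
ρ = 1 − 6Σd² / [n(n²−1)] = 1 − 6×30 / (5×24) = 1 − 180/120 ≈ -0.500

-0.500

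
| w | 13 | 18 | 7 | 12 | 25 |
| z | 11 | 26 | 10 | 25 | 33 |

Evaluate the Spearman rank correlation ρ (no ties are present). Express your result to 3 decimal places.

Rank w: 3, 4, 1, 2, 5
Rank z: 2, 4, 1, 3, 5
d = rank(w) − rank(z): 1, 0, 0, -1, 0; Σd² = 2
ρ = 1 − 6Σd² / [n(n²−1)] = 1 − 6×2 / (5×24) = 1 − 12/120 ≈ 0.900

0.900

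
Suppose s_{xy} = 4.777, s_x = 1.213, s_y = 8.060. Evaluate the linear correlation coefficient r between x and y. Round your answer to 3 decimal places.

r = Cov(x,y) / (s_x · s_y) = 4.777 / (1.213 × 8.060)
  = 4.777 / 9.7768 ≈ 0.489

0.489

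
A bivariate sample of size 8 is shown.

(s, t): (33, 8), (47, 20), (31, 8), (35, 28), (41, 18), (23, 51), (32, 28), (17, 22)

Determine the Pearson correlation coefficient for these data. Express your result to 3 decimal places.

n = 8, Σs = 259, Σt = 183, Σs² = 9007, Σt² = 5505, Σst = 5613
nΣst − ΣsΣt = 44904 − 47397 = -2493
nΣs² − (Σs)² = 72056 − 67081 = 4975; nΣt² − (Σt)² = 44040 − 33489 = 10551
r = -2493 / √(4975 × 10551) = -2493 / 7245.0828 ≈ -0.344

-0.344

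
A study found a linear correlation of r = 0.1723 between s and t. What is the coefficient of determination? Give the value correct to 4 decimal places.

0.0297

r² = (0.1723)² = 0.0297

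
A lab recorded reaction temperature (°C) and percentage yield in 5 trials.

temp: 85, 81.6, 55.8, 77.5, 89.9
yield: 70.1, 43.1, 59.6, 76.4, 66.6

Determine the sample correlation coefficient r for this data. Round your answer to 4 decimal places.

n = 5, Σx = 389.8, Σy = 315.8, Σx² = 31085.46, Σy² = 20596.3, Σxy = 24709.48
nΣxy − ΣxΣy = 123547.4 − 123098.84 = 448.56
nΣx² − (Σx)² = 155427.3 − 151944.04 = 3483.26; nΣy² − (Σy)² = 102981.5 − 99729.64 = 3251.86
r = 448.56 / √(3483.26 × 3251.86) = 448.56 / 3365.5718 ≈ 0.1333

0.1333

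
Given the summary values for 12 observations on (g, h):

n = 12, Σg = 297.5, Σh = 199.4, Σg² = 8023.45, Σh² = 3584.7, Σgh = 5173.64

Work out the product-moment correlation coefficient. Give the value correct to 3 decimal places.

0.549

r = (nΣgh − ΣgΣh) / √[(nΣg² − (Σg)²)(nΣh² − (Σh)²)]
Numerator: 12×5173.64 − 297.5×199.4 = 2762.18
Denominator: √[(96281.4 − 88506.25)(43016.4 − 39760.36)] = √[7775.15 × 3256.04] = 5031.5206
r = 2762.18 / 5031.5206 ≈ 0.549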